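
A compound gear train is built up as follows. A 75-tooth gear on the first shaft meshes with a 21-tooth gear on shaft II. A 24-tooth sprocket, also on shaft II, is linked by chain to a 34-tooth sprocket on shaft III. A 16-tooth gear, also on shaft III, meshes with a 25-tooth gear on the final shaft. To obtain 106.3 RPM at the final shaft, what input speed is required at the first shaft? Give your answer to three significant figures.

65.9 RPM

Overall ratio R = 0.28 × 1.4167 × 1.5625 = 0.61979.
Required input speed = output speed × R = 106.3 × 0.61979 = 65.884 RPM.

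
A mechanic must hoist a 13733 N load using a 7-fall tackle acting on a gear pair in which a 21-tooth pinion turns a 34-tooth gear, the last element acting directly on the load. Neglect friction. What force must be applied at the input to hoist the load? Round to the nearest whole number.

Block-and-tackle MA = number of supporting rope parts = 7.
Gear pair MA = 34/21 = 1.619.
Combined ideal MA = 7 × 1.619 = 11.333.
Effort = load / MA = 13733 / 11.333 = 1211.7 N.

1212 N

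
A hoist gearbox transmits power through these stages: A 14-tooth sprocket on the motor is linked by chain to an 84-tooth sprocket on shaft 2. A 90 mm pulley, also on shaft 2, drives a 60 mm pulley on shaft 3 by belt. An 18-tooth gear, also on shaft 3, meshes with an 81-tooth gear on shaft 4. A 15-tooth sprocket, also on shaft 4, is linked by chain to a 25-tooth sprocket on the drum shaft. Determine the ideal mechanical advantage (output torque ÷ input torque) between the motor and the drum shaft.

30

Each stage contributes driven/driver: chain 84/14 = 6, belt 60/90 = 0.66667, gear mesh 81/18 = 4.5, chain 25/15 = 1.6667.
Overall: 6 × 0.66667 × 4.5 × 1.6667 = 30.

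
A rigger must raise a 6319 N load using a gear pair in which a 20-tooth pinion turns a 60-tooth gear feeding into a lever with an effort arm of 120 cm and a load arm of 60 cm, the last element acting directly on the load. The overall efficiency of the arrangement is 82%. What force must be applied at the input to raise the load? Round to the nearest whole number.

1284 N

Gear pair MA = 60/20 = 3.
Lever MA = effort arm / load arm = 120/60 = 2.
Combined ideal MA = 3 × 2 = 6.
Actual MA = 6 × 0.82 = 4.92.
Effort = load / actual MA = 6319 / 4.92 = 1284.3 N.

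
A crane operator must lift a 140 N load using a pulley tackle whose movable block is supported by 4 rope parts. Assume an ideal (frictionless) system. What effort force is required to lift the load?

Block-and-tackle MA = number of supporting rope parts = 4.
Effort = load / MA = 140 / 4 = 35 N.

35 N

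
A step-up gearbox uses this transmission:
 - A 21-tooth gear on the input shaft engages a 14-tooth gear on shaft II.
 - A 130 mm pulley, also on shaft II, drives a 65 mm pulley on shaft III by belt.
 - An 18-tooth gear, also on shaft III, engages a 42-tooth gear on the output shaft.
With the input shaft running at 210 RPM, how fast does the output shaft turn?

gear mesh 14/21 = 0.66667 → 210/0.66667 = 315 RPM
belt 65/130 = 0.5 → 315/0.5 = 630 RPM
gear mesh 42/18 = 2.3333 → 630/2.3333 = 270 RPM

270 RPM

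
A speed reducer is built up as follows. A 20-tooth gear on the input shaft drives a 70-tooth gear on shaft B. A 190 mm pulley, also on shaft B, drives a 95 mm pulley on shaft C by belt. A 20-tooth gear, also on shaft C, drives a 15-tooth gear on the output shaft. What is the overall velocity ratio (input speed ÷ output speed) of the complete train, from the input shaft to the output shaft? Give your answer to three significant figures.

1.31

Each stage contributes driven/driver: gear mesh 70/20 = 3.5, belt 95/190 = 0.5, gear mesh 15/20 = 0.75.
Overall: 3.5 × 0.5 × 0.75 = 1.3125.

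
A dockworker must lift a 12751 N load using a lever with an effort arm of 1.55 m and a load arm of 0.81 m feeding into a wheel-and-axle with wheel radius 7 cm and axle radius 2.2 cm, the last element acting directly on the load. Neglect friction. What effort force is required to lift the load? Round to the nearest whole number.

Lever MA = effort arm / load arm = 1.55/0.81 = 1.9136.
Wheel-and-axle MA = R/r = 7/2.2 = 3.1818.
Combined ideal MA = 1.9136 × 3.1818 = 6.0887.
Effort = load / MA = 12751 / 6.0887 = 2094.2 N.

2094 N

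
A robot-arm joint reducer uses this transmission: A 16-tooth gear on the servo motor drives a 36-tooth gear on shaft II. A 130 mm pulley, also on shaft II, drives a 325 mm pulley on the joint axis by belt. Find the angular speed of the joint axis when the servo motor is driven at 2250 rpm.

Gear mesh: ratio = 36/16 = 2.25, so shaft II turns at 2250 / 2.25 = 1000 rpm.
Belt: ratio = 325/130 = 2.5, so the joint axis turns at 1000 / 2.5 = 400 rpm.

400 rpm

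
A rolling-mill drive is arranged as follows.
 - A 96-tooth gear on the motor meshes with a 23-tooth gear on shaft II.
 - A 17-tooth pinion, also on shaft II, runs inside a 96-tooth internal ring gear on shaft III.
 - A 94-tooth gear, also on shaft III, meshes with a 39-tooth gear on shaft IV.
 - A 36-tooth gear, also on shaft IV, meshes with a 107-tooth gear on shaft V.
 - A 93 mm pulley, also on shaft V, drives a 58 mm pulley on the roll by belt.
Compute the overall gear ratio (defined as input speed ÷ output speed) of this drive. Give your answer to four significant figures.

Each stage contributes driven/driver: gear mesh 23/96 = 0.23958, internal gear 96/17 = 5.6471, gear mesh 39/94 = 0.41489, gear mesh 107/36 = 2.9722, belt 58/93 = 0.62366.
Overall: 0.23958 × 5.6471 × 0.41489 × 2.9722 × 0.62366 = 1.0405.

1.040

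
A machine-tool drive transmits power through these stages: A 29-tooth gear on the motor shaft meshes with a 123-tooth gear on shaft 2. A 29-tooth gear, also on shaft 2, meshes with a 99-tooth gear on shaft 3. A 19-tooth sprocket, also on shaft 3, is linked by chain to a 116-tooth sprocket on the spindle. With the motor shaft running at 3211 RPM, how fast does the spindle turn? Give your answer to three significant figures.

36.3 RPM

the motor shaft → shaft 2 (gear mesh, 123/29): 3211 ÷ 4.2414 = 757.07 RPM
shaft 2 → shaft 3 (gear mesh, 99/29): 757.07 ÷ 3.4138 = 221.77 RPM
shaft 3 → the spindle (chain, 116/19): 221.77 ÷ 6.1053 = 36.324 RPM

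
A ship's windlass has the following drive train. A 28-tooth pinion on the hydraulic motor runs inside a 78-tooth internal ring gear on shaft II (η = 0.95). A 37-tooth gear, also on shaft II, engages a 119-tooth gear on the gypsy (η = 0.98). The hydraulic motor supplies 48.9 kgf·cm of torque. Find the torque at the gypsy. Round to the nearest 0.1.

407.9 kgf·cm

internal gear 78/28 = 2.7857 → τ = 48.9·2.7857·0.95 = 129.41 kgf·cm
gear mesh 119/37 = 3.2162 → τ = 129.41·3.2162·0.98 = 407.89 kgf·cm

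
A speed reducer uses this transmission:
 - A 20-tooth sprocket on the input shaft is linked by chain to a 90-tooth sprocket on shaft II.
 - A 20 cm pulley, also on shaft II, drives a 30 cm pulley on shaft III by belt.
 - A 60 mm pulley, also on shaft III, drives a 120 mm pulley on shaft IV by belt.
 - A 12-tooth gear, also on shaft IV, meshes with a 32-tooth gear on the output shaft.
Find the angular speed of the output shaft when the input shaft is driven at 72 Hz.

2 Hz

chain 90/20 = 4.5 → 72/4.5 = 16 Hz
belt 30/20 = 1.5 → 16/1.5 = 10.667 Hz
belt 120/60 = 2 → 10.667/2 = 5.3333 Hz
gear mesh 32/12 = 2.6667 → 5.3333/2.6667 = 2 Hz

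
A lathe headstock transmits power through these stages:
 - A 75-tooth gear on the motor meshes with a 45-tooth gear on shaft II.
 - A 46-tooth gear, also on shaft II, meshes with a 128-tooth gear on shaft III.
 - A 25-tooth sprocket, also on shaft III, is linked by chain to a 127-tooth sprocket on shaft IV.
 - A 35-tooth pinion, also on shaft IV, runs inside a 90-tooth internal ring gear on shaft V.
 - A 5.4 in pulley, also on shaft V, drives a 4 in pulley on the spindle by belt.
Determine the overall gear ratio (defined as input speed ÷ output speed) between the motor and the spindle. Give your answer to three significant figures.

16.2

Each stage contributes driven/driver: gear mesh 45/75 = 0.6, gear mesh 128/46 = 2.7826, chain 127/25 = 5.08, internal gear 90/35 = 2.5714, belt 4/5.4 = 0.74074.
Overall: 0.6 × 2.7826 × 5.08 × 2.5714 × 0.74074 = 16.155.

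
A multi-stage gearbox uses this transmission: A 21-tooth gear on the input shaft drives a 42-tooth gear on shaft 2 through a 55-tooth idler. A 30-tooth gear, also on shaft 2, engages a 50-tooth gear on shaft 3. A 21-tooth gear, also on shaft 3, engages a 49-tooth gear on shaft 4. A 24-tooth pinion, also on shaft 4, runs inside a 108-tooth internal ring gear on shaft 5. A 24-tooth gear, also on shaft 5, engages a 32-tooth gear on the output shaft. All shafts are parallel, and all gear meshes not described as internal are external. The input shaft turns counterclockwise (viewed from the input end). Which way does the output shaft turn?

the input shaft → shaft 2: driver → idler → driven is 2 external meshes, 2 reversals → CCW.
shaft 2 → shaft 3: external mesh, 1 reversal → CW.
shaft 3 → shaft 4: external mesh, 1 reversal → CCW.
shaft 4 → shaft 5: internal mesh, same direction → CCW.
shaft 5 → the output shaft: external mesh, 1 reversal → CW.
5 reversals in total — an odd number — so the output shaft turns opposite to the input shaft.

clockwise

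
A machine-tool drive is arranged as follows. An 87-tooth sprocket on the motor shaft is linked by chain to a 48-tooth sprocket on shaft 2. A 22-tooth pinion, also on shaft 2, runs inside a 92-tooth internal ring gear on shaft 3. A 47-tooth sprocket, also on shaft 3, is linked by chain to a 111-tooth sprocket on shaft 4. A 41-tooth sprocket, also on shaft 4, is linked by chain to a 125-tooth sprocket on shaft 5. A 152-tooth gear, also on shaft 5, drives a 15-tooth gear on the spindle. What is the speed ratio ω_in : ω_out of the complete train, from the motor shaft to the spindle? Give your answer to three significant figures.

Each stage contributes driven/driver: chain 48/87 = 0.55172, internal gear 92/22 = 4.1818, chain 111/47 = 2.3617, chain 125/41 = 3.0488, gear mesh 15/152 = 0.098684.
Overall: 0.55172 × 4.1818 × 2.3617 × 3.0488 × 0.098684 = 1.6394.

1.64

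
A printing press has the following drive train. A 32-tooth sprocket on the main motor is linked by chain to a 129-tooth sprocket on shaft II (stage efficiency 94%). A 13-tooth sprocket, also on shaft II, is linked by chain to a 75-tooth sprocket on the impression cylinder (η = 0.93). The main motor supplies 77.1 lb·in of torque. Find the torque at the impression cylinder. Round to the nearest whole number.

Chain: ratio = 129/32 = 4.0312; torque at shaft II = 77.1 × 4.0312 × 0.94 = 292.16 lb·in.
Chain: ratio = 75/13 = 5.7692; torque at the impression cylinder = 292.16 × 5.7692 × 0.93 = 1567.6 lb·in.

1568 lb·in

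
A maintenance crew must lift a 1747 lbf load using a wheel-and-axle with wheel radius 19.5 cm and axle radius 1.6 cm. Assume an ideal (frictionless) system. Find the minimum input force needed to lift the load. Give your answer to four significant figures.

Wheel-and-axle MA = R/r = 19.5/1.6 = 12.188.
Effort = load / MA = 1747 / 12.188 = 143.34 lbf.

143.3 lbf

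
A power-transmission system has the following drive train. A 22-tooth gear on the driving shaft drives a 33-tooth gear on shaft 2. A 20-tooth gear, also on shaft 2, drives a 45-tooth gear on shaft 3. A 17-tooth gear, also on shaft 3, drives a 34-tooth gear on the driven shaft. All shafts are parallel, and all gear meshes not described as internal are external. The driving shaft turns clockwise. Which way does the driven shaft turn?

the driving shaft → shaft 2: external mesh, 1 reversal → CCW.
shaft 2 → shaft 3: external mesh, 1 reversal → CW.
shaft 3 → the driven shaft: external mesh, 1 reversal → CCW.
3 reversals in total — an odd number — so the driven shaft turns opposite to the driving shaft.

anticlockwise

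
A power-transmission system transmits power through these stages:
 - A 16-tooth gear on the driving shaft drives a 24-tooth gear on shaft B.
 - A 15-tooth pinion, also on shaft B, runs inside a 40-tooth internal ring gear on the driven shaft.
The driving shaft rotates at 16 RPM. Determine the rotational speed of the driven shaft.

4 RPM

Gear mesh: ratio = 24/16 = 1.5, so shaft B turns at 16 / 1.5 = 10.667 RPM.
Internal gear: ratio = 40/15 = 2.6667, so the driven shaft turns at 10.667 / 2.6667 = 4 RPM.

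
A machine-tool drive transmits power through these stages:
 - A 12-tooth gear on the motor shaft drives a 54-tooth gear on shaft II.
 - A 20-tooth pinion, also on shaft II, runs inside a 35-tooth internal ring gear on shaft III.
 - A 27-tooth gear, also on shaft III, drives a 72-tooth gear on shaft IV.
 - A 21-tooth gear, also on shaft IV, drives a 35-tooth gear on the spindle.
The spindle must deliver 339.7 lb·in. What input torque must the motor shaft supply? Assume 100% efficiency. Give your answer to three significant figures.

Overall ratio R = 4.5 × 1.75 × 2.6667 × 1.6667 = 35.
Input torque = output torque / R = 339.7 / 35 = 9.7057 lb·in.

9.71 lb·in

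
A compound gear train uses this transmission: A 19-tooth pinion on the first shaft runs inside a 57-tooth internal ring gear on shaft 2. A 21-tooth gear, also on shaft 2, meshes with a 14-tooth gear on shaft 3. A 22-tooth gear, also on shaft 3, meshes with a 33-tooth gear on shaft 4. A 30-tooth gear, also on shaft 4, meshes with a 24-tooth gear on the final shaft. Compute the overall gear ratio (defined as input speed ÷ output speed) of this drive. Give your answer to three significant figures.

2.40

Each stage contributes driven/driver: internal gear 57/19 = 3, gear mesh 14/21 = 0.66667, gear mesh 33/22 = 1.5, gear mesh 24/30 = 0.8.
Overall: 3 × 0.66667 × 1.5 × 0.8 = 2.4.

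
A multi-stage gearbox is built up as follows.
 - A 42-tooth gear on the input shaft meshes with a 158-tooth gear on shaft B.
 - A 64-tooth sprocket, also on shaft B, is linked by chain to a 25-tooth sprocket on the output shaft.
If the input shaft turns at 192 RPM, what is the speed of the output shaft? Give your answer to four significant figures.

Gear mesh: ratio = 158/42 = 3.7619, so shaft B turns at 192 / 3.7619 = 51.038 RPM.
Chain: ratio = 25/64 = 0.39062, so the output shaft turns at 51.038 / 0.39062 = 130.66 RPM.

130.7 RPM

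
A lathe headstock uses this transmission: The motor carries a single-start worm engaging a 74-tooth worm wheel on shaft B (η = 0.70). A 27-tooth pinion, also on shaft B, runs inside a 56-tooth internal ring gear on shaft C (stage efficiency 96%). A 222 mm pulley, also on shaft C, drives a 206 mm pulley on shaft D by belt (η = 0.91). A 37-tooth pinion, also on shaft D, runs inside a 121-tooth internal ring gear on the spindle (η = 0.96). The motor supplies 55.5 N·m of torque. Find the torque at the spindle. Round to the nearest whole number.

15175 N·m

After the worm (74/1): 55.5 × 74 × 0.70 = 2874.9 N·m
After the internal gear (56/27): 2874.9 × 2.0741 × 0.96 = 5724.2 N·m
After the belt (206/222): 5724.2 × 0.92793 × 0.91 = 4833.6 N·m
After the internal gear (121/37): 4833.6 × 3.2703 × 0.96 = 15175 N·m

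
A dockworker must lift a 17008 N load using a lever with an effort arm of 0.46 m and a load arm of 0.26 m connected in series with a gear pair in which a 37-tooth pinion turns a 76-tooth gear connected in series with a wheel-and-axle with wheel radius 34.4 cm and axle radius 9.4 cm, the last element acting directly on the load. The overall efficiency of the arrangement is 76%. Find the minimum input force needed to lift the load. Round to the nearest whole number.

1683 N

Lever MA = effort arm / load arm = 0.46/0.26 = 1.7692.
Gear pair MA = 76/37 = 2.0541.
Wheel-and-axle MA = R/r = 34.4/9.4 = 3.6596.
Combined ideal MA = 1.7692 × 2.0541 × 3.6596 = 13.299.
Actual MA = 13.299 × 0.76 = 10.107.
Effort = load / actual MA = 17008 / 10.107 = 1682.7 N.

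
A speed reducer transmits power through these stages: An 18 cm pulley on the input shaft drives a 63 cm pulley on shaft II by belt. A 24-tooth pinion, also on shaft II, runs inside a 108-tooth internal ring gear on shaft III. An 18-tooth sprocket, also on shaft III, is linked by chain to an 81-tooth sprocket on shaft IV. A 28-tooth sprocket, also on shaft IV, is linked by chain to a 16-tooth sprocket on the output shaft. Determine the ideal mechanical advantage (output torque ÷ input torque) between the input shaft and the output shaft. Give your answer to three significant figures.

40.5

Each stage contributes driven/driver: belt 63/18 = 3.5, internal gear 108/24 = 4.5, chain 81/18 = 4.5, chain 16/28 = 0.57143.
Overall: 3.5 × 4.5 × 4.5 × 0.57143 = 40.5.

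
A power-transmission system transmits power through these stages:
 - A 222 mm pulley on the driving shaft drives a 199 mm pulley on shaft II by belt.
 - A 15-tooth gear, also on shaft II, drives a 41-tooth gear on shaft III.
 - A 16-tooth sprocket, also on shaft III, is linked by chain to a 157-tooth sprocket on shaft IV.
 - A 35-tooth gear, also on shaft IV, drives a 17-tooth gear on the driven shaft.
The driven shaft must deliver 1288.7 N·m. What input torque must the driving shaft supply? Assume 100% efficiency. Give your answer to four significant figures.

Overall ratio R = 0.8964 × 2.7333 × 9.8125 × 0.48571 = 11.678.
Input torque = output torque / R = 1288.7 / 11.678 = 110.36 N·m.

110.4 N·m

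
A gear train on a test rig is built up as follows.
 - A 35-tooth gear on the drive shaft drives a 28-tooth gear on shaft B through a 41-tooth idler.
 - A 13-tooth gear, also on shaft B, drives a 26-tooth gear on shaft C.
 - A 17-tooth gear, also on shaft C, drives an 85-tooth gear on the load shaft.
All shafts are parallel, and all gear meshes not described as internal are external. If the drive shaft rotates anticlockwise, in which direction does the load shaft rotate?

anticlockwise

the drive shaft → shaft B: driver → idler → driven is 2 external meshes, 2 reversals → CCW.
shaft B → shaft C: external mesh, 1 reversal → CW.
shaft C → the load shaft: external mesh, 1 reversal → CCW.
4 reversals in total — an even number — so the load shaft turns the same way as the drive shaft.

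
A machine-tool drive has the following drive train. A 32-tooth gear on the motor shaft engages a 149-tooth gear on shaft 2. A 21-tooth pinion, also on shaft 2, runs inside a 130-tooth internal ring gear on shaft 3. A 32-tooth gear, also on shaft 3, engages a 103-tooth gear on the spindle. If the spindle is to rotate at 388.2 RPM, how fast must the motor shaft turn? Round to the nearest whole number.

36017 RPM

Overall ratio R = 4.6562 × 6.1905 × 3.2188 = 92.779.
Required input speed = output speed × R = 388.2 × 92.779 = 36017 RPM.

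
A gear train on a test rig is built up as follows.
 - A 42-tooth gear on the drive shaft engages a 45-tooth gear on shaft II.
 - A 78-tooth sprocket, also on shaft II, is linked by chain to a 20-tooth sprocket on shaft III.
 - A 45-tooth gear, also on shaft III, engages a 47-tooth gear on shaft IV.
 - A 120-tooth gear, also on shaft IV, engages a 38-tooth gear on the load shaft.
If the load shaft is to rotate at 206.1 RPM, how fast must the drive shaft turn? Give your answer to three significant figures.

Overall ratio R = 1.0714 × 0.25641 × 1.0444 × 0.31667 = 0.090863.
Required input speed = output speed × R = 206.1 × 0.090863 = 18.727 RPM.

18.7 RPM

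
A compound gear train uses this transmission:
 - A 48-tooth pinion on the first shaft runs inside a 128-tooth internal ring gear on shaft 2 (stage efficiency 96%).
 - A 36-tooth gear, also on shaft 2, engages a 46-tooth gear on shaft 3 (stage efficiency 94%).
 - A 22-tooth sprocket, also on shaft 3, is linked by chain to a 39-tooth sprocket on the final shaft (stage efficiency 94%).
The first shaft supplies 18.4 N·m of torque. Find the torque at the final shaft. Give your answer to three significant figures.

94.3 N·m

Internal gear: ratio = 128/48 = 2.6667; torque at shaft 2 = 18.4 × 2.6667 × 0.96 = 47.104 N·m.
Gear mesh: ratio = 46/36 = 1.2778; torque at shaft 3 = 47.104 × 1.2778 × 0.94 = 56.577 N·m.
Chain: ratio = 39/22 = 1.7727; torque at the final shaft = 56.577 × 1.7727 × 0.94 = 94.278 N·m.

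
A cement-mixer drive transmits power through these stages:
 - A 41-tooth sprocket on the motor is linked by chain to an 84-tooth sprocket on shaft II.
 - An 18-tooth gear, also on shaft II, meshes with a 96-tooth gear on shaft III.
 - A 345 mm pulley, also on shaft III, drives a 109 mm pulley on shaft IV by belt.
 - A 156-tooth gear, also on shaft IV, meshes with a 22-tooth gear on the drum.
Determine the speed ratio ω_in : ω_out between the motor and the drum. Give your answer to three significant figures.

Each stage contributes driven/driver: chain 84/41 = 2.0488, gear mesh 96/18 = 5.3333, belt 109/345 = 0.31594, gear mesh 22/156 = 0.14103.
Overall: 2.0488 × 5.3333 × 0.31594 × 0.14103 = 0.48686.

0.487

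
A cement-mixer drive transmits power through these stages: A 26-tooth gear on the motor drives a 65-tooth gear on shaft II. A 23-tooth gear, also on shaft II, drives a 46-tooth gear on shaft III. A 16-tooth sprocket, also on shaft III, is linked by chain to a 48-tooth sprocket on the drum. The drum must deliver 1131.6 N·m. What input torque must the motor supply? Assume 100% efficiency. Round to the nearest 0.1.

Overall ratio R = 2.5 × 2 × 3 = 15.
Input torque = output torque / R = 1131.6 / 15 = 75.44 N·m.

75.4 N·m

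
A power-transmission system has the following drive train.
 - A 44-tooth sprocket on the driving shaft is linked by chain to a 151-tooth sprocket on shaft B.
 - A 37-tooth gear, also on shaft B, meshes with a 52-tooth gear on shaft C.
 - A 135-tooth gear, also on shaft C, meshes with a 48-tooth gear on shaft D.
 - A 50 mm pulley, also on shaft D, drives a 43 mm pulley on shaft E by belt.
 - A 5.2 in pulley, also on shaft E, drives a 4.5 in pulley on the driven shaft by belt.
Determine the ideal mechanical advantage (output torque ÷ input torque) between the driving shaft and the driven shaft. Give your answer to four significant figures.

Each stage contributes driven/driver: chain 151/44 = 3.4318, gear mesh 52/37 = 1.4054, gear mesh 48/135 = 0.35556, belt 43/50 = 0.86, belt 4.5/5.2 = 0.86538.
Overall: 3.4318 × 1.4054 × 0.35556 × 0.86 × 0.86538 = 1.2763.

1.276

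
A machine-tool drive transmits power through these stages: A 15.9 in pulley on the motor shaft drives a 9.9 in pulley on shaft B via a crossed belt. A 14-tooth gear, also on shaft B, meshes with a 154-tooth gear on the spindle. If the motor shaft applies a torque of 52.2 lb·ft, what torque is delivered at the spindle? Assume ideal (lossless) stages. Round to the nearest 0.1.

357.5 lb·ft

Belt: ratio = 9.9/15.9 = 0.62264; torque at shaft B = 52.2 × 0.62264 = 32.502 lb·ft.
Gear mesh: ratio = 154/14 = 11; torque at the spindle = 32.502 × 11 = 357.52 lb·ft.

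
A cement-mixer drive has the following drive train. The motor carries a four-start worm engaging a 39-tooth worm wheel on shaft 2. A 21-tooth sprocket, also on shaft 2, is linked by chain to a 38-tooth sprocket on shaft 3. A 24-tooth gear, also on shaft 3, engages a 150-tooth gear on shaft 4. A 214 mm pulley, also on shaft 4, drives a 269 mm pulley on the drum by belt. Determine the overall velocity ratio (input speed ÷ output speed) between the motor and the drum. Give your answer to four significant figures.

138.6

Each stage contributes driven/driver: worm 39/4 = 9.75, chain 38/21 = 1.8095, gear mesh 150/24 = 6.25, belt 269/214 = 1.257.
Overall: 9.75 × 1.8095 × 6.25 × 1.257 = 138.61.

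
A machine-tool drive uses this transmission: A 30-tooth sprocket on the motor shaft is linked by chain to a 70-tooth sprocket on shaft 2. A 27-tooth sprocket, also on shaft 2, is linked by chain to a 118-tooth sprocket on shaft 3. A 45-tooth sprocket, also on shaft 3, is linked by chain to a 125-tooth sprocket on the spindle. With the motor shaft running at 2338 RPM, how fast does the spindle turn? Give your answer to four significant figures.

82.54 RPM

chain 70/30 = 2.3333 → 2338/2.3333 = 1002 RPM
chain 118/27 = 4.3704 → 1002/4.3704 = 229.27 RPM
chain 125/45 = 2.7778 → 229.27/2.7778 = 82.538 RPM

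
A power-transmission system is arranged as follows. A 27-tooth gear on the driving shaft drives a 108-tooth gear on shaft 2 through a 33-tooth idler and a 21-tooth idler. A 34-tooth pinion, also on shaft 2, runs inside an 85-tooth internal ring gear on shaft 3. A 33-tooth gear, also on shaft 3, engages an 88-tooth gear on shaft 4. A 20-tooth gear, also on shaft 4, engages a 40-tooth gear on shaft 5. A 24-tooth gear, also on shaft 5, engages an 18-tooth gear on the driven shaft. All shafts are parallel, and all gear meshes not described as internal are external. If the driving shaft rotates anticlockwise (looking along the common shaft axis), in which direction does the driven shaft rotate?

the driving shaft → shaft 2: driver → idler → idler → driven is 3 external meshes, 3 reversals → CW.
shaft 2 → shaft 3: internal mesh, same direction → CW.
shaft 3 → shaft 4: external mesh, 1 reversal → CCW.
shaft 4 → shaft 5: external mesh, 1 reversal → CW.
shaft 5 → the driven shaft: external mesh, 1 reversal → CCW.
6 reversals in total — an even number — so the driven shaft turns the same way as the driving shaft.

anticlockwise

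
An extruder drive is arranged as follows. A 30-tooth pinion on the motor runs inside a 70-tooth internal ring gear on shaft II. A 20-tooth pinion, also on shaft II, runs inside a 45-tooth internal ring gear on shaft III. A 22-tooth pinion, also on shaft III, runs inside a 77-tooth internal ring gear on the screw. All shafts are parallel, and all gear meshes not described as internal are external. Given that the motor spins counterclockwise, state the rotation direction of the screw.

the motor → shaft II: internal mesh, same direction → CCW.
shaft II → shaft III: internal mesh, same direction → CCW.
shaft III → the screw: internal mesh, same direction → CCW.
0 reversals in total — an even number — so the screw turns the same way as the motor.

counterclockwise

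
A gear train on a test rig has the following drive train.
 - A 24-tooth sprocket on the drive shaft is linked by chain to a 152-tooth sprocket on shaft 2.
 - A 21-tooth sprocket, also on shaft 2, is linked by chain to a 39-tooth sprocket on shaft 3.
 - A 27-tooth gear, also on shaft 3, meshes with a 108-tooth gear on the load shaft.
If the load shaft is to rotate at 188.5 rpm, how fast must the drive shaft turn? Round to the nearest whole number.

Overall ratio R = 6.3333 × 1.8571 × 4 = 47.048.
Required input speed = output speed × R = 188.5 × 47.048 = 8868.5 rpm.

8868 rpm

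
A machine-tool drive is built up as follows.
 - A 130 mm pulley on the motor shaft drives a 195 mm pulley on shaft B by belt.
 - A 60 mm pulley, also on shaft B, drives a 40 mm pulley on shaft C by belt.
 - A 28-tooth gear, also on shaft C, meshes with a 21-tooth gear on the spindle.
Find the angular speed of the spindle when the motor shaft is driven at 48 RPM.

the motor shaft → shaft B (belt, 195/130): 48 ÷ 1.5 = 32 RPM
shaft B → shaft C (belt, 40/60): 32 ÷ 0.66667 = 48 RPM
shaft C → the spindle (gear mesh, 21/28): 48 ÷ 0.75 = 64 RPM

64 RPM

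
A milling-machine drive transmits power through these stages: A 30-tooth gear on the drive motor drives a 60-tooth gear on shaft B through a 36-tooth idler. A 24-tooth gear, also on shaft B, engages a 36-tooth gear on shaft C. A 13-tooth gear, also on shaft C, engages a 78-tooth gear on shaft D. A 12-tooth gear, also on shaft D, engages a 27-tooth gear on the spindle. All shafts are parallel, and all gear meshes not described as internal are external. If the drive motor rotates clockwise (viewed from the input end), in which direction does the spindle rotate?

the drive motor → shaft B: driver → idler → driven is 2 external meshes, 2 reversals → CW.
shaft B → shaft C: external mesh, 1 reversal → CCW.
shaft C → shaft D: external mesh, 1 reversal → CW.
shaft D → the spindle: external mesh, 1 reversal → CCW.
5 reversals in total — an odd number — so the spindle turns opposite to the drive motor.

counterclockwise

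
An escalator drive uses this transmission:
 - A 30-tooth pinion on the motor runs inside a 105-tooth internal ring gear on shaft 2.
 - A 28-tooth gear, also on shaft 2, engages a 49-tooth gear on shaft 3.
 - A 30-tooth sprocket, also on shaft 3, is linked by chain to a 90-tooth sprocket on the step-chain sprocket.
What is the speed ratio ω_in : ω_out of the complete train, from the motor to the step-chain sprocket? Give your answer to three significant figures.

Each stage contributes driven/driver: internal gear 105/30 = 3.5, gear mesh 49/28 = 1.75, chain 90/30 = 3.
Overall: 3.5 × 1.75 × 3 = 18.375.

18.4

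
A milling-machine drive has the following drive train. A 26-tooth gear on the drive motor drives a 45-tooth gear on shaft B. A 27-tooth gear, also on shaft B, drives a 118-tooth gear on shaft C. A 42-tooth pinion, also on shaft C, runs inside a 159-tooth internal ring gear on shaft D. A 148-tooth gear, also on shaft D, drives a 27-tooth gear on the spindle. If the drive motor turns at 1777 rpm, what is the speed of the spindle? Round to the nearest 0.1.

340.2 rpm

Gear mesh: ratio = 45/26 = 1.7308, so shaft B turns at 1777 / 1.7308 = 1026.7 rpm.
Gear mesh: ratio = 118/27 = 4.3704, so shaft C turns at 1026.7 / 4.3704 = 234.93 rpm.
Internal gear: ratio = 159/42 = 3.7857, so shaft D turns at 234.93 / 3.7857 = 62.056 rpm.
Gear mesh: ratio = 27/148 = 0.18243, so the spindle turns at 62.056 / 0.18243 = 340.16 rpm.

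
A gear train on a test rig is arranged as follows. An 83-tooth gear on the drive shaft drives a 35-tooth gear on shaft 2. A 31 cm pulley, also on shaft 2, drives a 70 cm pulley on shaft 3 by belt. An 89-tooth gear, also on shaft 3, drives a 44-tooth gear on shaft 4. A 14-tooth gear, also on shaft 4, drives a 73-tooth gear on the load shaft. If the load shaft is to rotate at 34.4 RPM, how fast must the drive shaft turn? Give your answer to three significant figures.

84.4 RPM

Overall ratio R = 0.42169 × 2.2581 × 0.49438 × 5.2143 = 2.4546.
Required input speed = output speed × R = 34.4 × 2.4546 = 84.439 RPM.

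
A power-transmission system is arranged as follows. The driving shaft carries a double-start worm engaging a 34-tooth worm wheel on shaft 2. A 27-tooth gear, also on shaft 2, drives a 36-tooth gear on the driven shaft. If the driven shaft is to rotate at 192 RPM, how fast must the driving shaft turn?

Overall ratio R = 17 × 1.3333 = 22.667.
Required input speed = output speed × R = 192 × 22.667 = 4352 RPM.

4352 RPM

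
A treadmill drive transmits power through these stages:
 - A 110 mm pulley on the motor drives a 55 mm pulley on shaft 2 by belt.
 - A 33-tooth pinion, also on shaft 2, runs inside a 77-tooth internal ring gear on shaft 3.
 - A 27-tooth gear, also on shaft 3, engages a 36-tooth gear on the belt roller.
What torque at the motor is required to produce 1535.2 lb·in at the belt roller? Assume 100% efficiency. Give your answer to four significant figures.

Overall ratio R = 0.5 × 2.3333 × 1.3333 = 1.5556.
Input torque = output torque / R = 1535.2 / 1.5556 = 986.91 lb·in.

986.9 lb·in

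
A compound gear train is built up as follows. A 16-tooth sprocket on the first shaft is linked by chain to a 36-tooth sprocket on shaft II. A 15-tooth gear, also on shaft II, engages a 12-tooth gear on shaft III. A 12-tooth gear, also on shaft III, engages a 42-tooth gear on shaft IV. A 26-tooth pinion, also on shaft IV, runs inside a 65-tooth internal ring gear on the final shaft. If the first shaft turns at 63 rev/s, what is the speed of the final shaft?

4 rev/s

the first shaft → shaft II (chain, 36/16): 63 ÷ 2.25 = 28 rev/s
shaft II → shaft III (gear mesh, 12/15): 28 ÷ 0.8 = 35 rev/s
shaft III → shaft IV (gear mesh, 42/12): 35 ÷ 3.5 = 10 rev/s
shaft IV → the final shaft (internal gear, 65/26): 10 ÷ 2.5 = 4 rev/s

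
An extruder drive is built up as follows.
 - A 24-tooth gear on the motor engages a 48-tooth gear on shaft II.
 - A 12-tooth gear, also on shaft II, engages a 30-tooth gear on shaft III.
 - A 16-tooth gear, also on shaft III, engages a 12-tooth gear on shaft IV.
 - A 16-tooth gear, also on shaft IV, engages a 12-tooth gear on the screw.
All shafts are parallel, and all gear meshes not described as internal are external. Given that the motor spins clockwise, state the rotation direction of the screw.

clockwise

the motor → shaft II: external mesh, 1 reversal → CCW.
shaft II → shaft III: external mesh, 1 reversal → CW.
shaft III → shaft IV: external mesh, 1 reversal → CCW.
shaft IV → the screw: external mesh, 1 reversal → CW.
4 reversals in total — an even number — so the screw turns the same way as the motor.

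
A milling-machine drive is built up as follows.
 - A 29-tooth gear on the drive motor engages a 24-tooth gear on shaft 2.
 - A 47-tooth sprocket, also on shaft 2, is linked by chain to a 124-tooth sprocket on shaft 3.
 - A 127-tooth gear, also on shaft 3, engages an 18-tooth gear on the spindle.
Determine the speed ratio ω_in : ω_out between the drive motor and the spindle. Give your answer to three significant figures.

Each stage contributes driven/driver: gear mesh 24/29 = 0.82759, chain 124/47 = 2.6383, gear mesh 18/127 = 0.14173.
Overall: 0.82759 × 2.6383 × 0.14173 = 0.30946.

0.309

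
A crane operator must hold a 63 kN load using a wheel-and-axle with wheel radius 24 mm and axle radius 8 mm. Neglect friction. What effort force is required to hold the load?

Wheel-and-axle MA = R/r = 24/8 = 3.
Effort = load / MA = 63 / 3 = 21 kN.

21 kN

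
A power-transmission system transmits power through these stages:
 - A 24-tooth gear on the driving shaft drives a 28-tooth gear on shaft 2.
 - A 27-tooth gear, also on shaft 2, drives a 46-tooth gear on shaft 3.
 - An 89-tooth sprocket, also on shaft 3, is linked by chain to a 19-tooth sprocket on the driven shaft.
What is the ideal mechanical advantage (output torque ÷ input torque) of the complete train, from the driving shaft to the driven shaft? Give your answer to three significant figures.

0.424

Each stage contributes driven/driver: gear mesh 28/24 = 1.1667, gear mesh 46/27 = 1.7037, chain 19/89 = 0.21348.
Overall: 1.1667 × 1.7037 × 0.21348 = 0.42433.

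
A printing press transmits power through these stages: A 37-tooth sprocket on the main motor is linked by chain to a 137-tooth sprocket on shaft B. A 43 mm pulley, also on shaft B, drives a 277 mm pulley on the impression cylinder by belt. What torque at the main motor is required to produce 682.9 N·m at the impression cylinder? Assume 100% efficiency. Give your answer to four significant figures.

28.63 N·m

Overall ratio R = 3.7027 × 6.4419 = 23.852.
Input torque = output torque / R = 682.9 / 23.852 = 28.63 N·m.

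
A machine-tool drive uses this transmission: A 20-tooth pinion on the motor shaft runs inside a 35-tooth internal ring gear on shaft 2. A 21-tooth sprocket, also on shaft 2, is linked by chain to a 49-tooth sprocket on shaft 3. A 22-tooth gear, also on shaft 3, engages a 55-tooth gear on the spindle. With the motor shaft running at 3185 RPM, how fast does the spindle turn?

the motor shaft → shaft 2 (internal gear, 35/20): 3185 ÷ 1.75 = 1820 RPM
shaft 2 → shaft 3 (chain, 49/21): 1820 ÷ 2.3333 = 780 RPM
shaft 3 → the spindle (gear mesh, 55/22): 780 ÷ 2.5 = 312 RPM

312 RPM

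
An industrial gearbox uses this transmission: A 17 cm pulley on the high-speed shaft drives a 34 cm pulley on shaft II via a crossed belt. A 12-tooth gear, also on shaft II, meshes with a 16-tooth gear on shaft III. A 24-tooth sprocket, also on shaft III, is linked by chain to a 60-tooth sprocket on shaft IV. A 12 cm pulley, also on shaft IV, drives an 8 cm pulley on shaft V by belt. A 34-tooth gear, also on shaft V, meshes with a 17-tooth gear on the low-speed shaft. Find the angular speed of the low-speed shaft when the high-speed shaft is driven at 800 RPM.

belt 34/17 = 2 → 800/2 = 400 RPM
gear mesh 16/12 = 1.3333 → 400/1.3333 = 300 RPM
chain 60/24 = 2.5 → 300/2.5 = 120 RPM
belt 8/12 = 0.66667 → 120/0.66667 = 180 RPM
gear mesh 17/34 = 0.5 → 180/0.5 = 360 RPM

360 RPM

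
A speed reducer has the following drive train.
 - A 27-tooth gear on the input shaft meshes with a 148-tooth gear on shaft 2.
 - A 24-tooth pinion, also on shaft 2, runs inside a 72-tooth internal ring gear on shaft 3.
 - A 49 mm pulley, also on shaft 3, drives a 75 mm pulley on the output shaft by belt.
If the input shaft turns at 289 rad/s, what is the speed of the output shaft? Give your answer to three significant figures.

11.5 rad/s

the input shaft → shaft 2 (gear mesh, 148/27): 289 ÷ 5.4815 = 52.723 rad/s
shaft 2 → shaft 3 (internal gear, 72/24): 52.723 ÷ 3 = 17.574 rad/s
shaft 3 → the output shaft (belt, 75/49): 17.574 ÷ 1.5306 = 11.482 rad/s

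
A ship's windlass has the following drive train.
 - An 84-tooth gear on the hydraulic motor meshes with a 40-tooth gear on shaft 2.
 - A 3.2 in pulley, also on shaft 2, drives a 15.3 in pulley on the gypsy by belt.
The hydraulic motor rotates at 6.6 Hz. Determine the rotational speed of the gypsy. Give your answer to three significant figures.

2.90 Hz

the hydraulic motor → shaft 2 (gear mesh, 40/84): 6.6 ÷ 0.47619 = 13.86 Hz
shaft 2 → the gypsy (belt, 15.3/3.2): 13.86 ÷ 4.7812 = 2.8988 Hz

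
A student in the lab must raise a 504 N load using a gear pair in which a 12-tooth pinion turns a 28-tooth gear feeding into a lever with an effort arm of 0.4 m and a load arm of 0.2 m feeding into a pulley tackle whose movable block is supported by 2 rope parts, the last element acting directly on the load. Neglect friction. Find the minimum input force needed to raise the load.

54 N

Gear pair MA = 28/12 = 2.3333.
Lever MA = effort arm / load arm = 0.4/0.2 = 2.
Block-and-tackle MA = number of supporting rope parts = 2.
Combined ideal MA = 2.3333 × 2 × 2 = 9.3333.
Effort = load / MA = 504 / 9.3333 = 54 N.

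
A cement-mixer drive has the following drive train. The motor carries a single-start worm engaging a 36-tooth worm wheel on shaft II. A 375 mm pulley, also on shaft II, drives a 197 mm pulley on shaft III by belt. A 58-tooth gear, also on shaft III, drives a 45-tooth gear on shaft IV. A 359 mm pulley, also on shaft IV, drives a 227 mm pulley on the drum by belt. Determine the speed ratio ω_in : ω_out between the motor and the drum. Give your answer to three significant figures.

Each stage contributes driven/driver: worm 36/1 = 36, belt 197/375 = 0.52533, gear mesh 45/58 = 0.77586, belt 227/359 = 0.63231.
Overall: 36 × 0.52533 × 0.77586 × 0.63231 = 9.278.

9.28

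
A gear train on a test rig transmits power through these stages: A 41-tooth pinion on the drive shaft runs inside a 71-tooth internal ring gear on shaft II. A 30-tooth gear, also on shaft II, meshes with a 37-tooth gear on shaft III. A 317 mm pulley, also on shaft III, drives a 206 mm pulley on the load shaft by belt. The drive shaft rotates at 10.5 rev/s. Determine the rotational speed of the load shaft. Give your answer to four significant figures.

Internal gear: ratio = 71/41 = 1.7317, so shaft II turns at 10.5 / 1.7317 = 6.0634 rev/s.
Gear mesh: ratio = 37/30 = 1.2333, so shaft III turns at 6.0634 / 1.2333 = 4.9163 rev/s.
Belt: ratio = 206/317 = 0.64984, so the load shaft turns at 4.9163 / 0.64984 = 7.5653 rev/s.

7.565 rev/s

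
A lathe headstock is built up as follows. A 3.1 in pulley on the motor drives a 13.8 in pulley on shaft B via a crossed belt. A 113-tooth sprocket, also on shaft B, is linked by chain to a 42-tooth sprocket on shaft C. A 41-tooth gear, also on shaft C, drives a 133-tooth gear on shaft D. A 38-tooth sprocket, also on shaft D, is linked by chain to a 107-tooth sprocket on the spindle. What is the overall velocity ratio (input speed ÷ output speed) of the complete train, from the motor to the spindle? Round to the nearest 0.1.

Each stage contributes driven/driver: belt 13.8/3.1 = 4.4516, chain 42/113 = 0.37168, gear mesh 133/41 = 3.2439, chain 107/38 = 2.8158.
Overall: 4.4516 × 0.37168 × 3.2439 × 2.8158 = 15.113.

15.1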